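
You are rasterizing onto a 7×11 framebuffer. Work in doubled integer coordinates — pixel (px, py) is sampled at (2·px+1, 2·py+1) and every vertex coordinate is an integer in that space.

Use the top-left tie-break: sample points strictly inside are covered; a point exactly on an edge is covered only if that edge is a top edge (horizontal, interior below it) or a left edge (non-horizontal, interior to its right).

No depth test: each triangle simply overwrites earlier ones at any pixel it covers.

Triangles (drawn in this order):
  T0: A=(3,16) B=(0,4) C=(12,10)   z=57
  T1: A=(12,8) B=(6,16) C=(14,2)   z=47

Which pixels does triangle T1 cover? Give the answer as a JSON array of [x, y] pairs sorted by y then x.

T0:
  2·area = 126
  edge (3, 16)→(0, 4): d=(-3,-12) top-left  bias=+0
  edge (0, 4)→(12, 10): d=(12,6) right/bottom  bias=-1
  edge (12, 10)→(3, 16): d=(-9,6) right/bottom  bias=-1
    (0,2)@(1, 5): e=[9,6,111] → █
    (1,2)@(3, 5): e=[33,-6,99] → ·
    (0,3)@(1, 7): e=[3,30,93] → █
    (1,3)@(3, 7): e=[27,18,81] → █
    (2,3)@(5, 7): e=[51,6,69] → █
    (3,3)@(7, 7): e=[75,-6,57] → ·
    (0,4)@(1, 9): e=[-3,54,75] → ·
    (1,4)@(3, 9): e=[21,42,63] → █
    (3,4)@(7, 9): e=[69,18,39] → █
    (4,4)@(9, 9): e=[93,6,27] → █
    (5,4)@(11, 9): e=[117,-6,15] → ·
    (1,5)@(3, 11): e=[15,66,45] → █
  covered (16 px):
    · · · · · · ·
    · · · · · · ·
    █ · · · · · ·
    █ █ █ · · · ·
    · █ █ █ █ · ·
    · █ █ █ █ · ·
    · █ █ █ · · ·
    · █ · · · · ·
    · · · · · · ·
    · · · · · · ·
    · · · · · · ·
T1:
  2·area = 20
  edge (12, 8)→(6, 16): d=(-6,8) right/bottom  bias=-1
  edge (6, 16)→(14, 2): d=(8,-14) top-left  bias=+0
  edge (14, 2)→(12, 8): d=(-2,6) right/bottom  bias=-1
    (6,2)@(13, 5): e=[10,10,0] → ·  [on edge]
    (5,4)@(11, 9): e=[2,14,4] → █
    (6,4)@(13, 9): e=[-14,42,-8] → ·
    (4,5)@(9, 11): e=[6,2,12] → █
    (5,5)@(11, 11): e=[-10,30,0] → ·  [on edge]
    (4,6)@(9, 13): e=[-6,18,8] → ·
    (4,8)@(9, 17): e=[-30,50,0] → ·  [on edge]
  covered (2 px):
    · · · · · · ·
    · · · · · · ·
    · · · · · · ·
    · · · · · · ·
    · · · · · █ ·
    · · · · █ · ·
    · · · · · · ·
    · · · · · · ·
    · · · · · · ·
    · · · · · · ·
    · · · · · · ·

Final: [[5,4],[4,5]]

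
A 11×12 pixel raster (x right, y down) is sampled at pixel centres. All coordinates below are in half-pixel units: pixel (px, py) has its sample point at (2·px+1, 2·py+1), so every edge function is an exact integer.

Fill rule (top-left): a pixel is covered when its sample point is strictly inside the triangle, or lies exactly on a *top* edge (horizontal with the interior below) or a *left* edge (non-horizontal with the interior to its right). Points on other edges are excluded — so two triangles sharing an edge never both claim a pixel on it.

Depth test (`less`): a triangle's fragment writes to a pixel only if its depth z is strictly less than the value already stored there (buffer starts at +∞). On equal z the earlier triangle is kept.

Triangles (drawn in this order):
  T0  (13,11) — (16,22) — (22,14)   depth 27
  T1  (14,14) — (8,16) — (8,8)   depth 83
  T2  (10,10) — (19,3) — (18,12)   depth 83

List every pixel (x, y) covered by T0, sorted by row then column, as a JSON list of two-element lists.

T0:
  2·area = 90  (B↔C swapped to make it positive)
  edge (13, 11)→(22, 14): d=(9,3) right/bottom  bias=-1
  edge (22, 14)→(16, 22): d=(-6,8) right/bottom  bias=-1
  edge (16, 22)→(13, 11): d=(-3,-11) top-left  bias=+0
    (0,3)@(1, 7): e=[0,210,-120] → ·  [on edge]
    (3,4)@(7, 9): e=[0,150,-60] → ·  [on edge]
    (6,5)@(13, 11): e=[0,90,0] → ·  [on edge]
    (7,6)@(15, 13): e=[12,62,16] → #
    (8,6)@(17, 13): e=[6,46,38] → #
    (9,6)@(19, 13): e=[0,30,60] → ·  [on edge]
    (7,7)@(15, 15): e=[30,50,10] → #
    (9,7)@(19, 15): e=[18,18,54] → #
    (10,7)@(21, 15): e=[12,2,76] → #
    (7,8)@(15, 17): e=[48,38,4] → #
    (10,8)@(21, 17): e=[30,-10,70] → ·
    (7,9)@(15, 19): e=[66,26,-2] → ·
  covered (10 px):
    · · · · · · · · · · ·
    · · · · · · · · · · ·
    · · · · · · · · · · ·
    · · · · · · · · · · ·
    · · · · · · · · · · ·
    · · · · · · · · · · ·
    · · · · · · · # # · ·
    · · · · · · · # # # #
    · · · · · · · # # # ·
    · · · · · · · · # · ·
    · · · · · · · · · · ·
    · · · · · · · · · · ·
T1:
  2·area = 48
  edge (14, 14)→(8, 16): d=(-6,2) right/bottom  bias=-1
  edge (8, 16)→(8, 8): d=(0,-8) top-left  bias=+0
  edge (8, 8)→(14, 14): d=(6,6) right/bottom  bias=-1
    (0,0)@(1, 1): e=[104,-56,0] → ·  [on edge]
    (1,1)@(3, 3): e=[88,-40,0] → ·  [on edge]
    (2,2)@(5, 5): e=[72,-24,0] → ·  [on edge]
    (3,3)@(7, 7): e=[56,-8,0] → ·  [on edge]
    (4,4)@(9, 9): e=[40,8,0] → ·  [on edge]
    (4,5)@(9, 11): e=[28,8,12] → #
    (5,5)@(11, 11): e=[24,24,0] → ·  [on edge]
    (4,6)@(9, 13): e=[16,8,24] → #
    (5,6)@(11, 13): e=[12,24,12] → #
    (6,6)@(13, 13): e=[8,40,0] → ·  [on edge]
    (8,6)@(17, 13): e=[0,72,-24] → ·  [on edge]
    (4,7)@(9, 15): e=[4,8,36] → #
    (5,7)@(11, 15): e=[0,24,24] → ·  [on edge]
    (7,7)@(15, 15): e=[-8,56,0] → ·  [on edge]
    (2,8)@(5, 17): e=[0,-24,72] → ·  [on edge]
    (8,8)@(17, 17): e=[-24,72,0] → ·  [on edge]
    (9,9)@(19, 19): e=[-40,88,0] → ·  [on edge]
    (10,10)@(21, 21): e=[-56,104,0] → ·  [on edge]
  covered (4 px):
    · · · · · · · · · · ·
    · · · · · · · · · · ·
    · · · · · · · · · · ·
    · · · · · · · · · · ·
    · · · · · · · · · · ·
    · · · · # · · · · · ·
    · · · · # # · · · · ·
    · · · · # · · · · · ·
    · · · · · · · · · · ·
    · · · · · · · · · · ·
    · · · · · · · · · · ·
    · · · · · · · · · · ·
T2:
  2·area = 74
  edge (10, 10)→(19, 3): d=(9,-7) top-left  bias=+0
  edge (19, 3)→(18, 12): d=(-1,9) right/bottom  bias=-1
  edge (18, 12)→(10, 10): d=(-8,-2) top-left  bias=+0
    (9,1)@(19, 3): e=[0,0,74] → ·  [on edge]
    (8,2)@(17, 5): e=[4,16,54] → #
    (9,2)@(19, 5): e=[18,-2,58] → ·
    (7,3)@(15, 7): e=[8,32,34] → #
    (9,3)@(19, 7): e=[36,-4,42] → ·
    (6,4)@(13, 9): e=[12,48,14] → #
    (9,4)@(19, 9): e=[54,-6,26] → ·
    (6,5)@(13, 11): e=[30,46,-2] → ·
    (7,5)@(15, 11): e=[44,28,2] → #
    (9,5)@(19, 11): e=[72,-8,10] → ·
    (7,6)@(15, 13): e=[62,26,-14] → ·
    (8,6)@(17, 13): e=[76,8,-10] → ·
    (0,8)@(1, 17): e=[0,148,-74] → ·  [on edge]
    (8,10)@(17, 21): e=[148,0,-74] → ·  [on edge]
  covered (8 px):
    · · · · · · · · · · ·
    · · · · · · · · · · ·
    · · · · · · · · # · ·
    · · · · · · · # # · ·
    · · · · · · # # # · ·
    · · · · · · · # # · ·
    · · · · · · · · · · ·
    · · · · · · · · · · ·
    · · · · · · · · · · ·
    · · · · · · · · · · ·
    · · · · · · · · · · ·
    · · · · · · · · · · ·

Answer: [[7,6],[8,6],[7,7],[8,7],[9,7],[10,7],[7,8],[8,8],[9,8],[8,9]]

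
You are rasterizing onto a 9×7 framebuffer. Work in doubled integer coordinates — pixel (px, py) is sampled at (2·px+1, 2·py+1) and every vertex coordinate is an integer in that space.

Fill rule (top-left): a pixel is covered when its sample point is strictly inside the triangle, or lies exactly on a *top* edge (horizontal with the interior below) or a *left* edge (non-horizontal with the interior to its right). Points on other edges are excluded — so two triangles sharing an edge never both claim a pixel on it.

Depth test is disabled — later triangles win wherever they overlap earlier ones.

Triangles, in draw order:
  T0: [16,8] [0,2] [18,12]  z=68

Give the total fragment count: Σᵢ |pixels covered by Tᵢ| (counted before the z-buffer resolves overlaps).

T0:
  2·area = 52  (B↔C swapped to make it positive)
  edge (16, 8)→(18, 12): d=(2,4) right/bottom  bias=-1
  edge (18, 12)→(0, 2): d=(-18,-10) top-left  bias=+0
  edge (0, 2)→(16, 8): d=(16,6) right/bottom  bias=-1
    (3,2)@(7, 5): e=[30,16,6] → X
    (4,2)@(9, 5): e=[22,36,-6] → .
    (3,3)@(7, 7): e=[34,-20,38] → .
    (4,3)@(9, 7): e=[26,0,26] → X  [on edge]
    (5,3)@(11, 7): e=[18,20,14] → X
    (6,3)@(13, 7): e=[10,40,2] → X
    (7,3)@(15, 7): e=[2,60,-10] → .
    (4,4)@(9, 9): e=[30,-36,58] → .
    (5,4)@(11, 9): e=[22,-16,46] → .
    (6,4)@(13, 9): e=[14,4,34] → X
    (7,4)@(15, 9): e=[6,24,22] → X
    (8,4)@(17, 9): e=[-2,44,10] → .
  covered (7 px):
    . . . . . . . . .
    . . . . . . . . .
    . . . X . . . . .
    . . . . X X X . .
    . . . . . . X X .
    . . . . . . . . X
    . . . . . . . . .

Result: 7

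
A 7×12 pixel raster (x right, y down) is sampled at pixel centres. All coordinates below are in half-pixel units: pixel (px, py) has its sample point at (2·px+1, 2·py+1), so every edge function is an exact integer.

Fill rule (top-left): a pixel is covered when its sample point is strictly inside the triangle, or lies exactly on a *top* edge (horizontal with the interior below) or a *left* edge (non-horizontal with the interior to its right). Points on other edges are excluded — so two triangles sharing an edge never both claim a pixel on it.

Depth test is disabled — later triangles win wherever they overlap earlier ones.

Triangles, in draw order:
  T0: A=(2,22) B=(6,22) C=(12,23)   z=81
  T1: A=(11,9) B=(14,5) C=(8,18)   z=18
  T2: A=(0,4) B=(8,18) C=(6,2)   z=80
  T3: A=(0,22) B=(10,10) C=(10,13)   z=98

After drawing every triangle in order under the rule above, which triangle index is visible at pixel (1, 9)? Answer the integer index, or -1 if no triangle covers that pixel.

T0:
  2·area = 4
  edge (2, 22)→(6, 22): d=(4,0) top-left  bias=+0
  edge (6, 22)→(12, 23): d=(6,1) right/bottom  bias=-1
  edge (12, 23)→(2, 22): d=(-10,-1) top-left  bias=+0
  covered (0 px):
    . . . . . . .
    . . . . . . .
    . . . . . . .
    . . . . . . .
    . . . . . . .
    . . . . . . .
    . . . . . . .
    . . . . . . .
    . . . . . . .
    . . . . . . .
    . . . . . . .
    . . . . . . .
T1:
  2·area = 15
  edge (11, 9)→(14, 5): d=(3,-4) top-left  bias=+0
  edge (14, 5)→(8, 18): d=(-6,13) right/bottom  bias=-1
  edge (8, 18)→(11, 9): d=(3,-9) top-left  bias=+0
    (6,1)@(13, 3): e=[-10,25,0] → .  [on edge]
    (6,3)@(13, 7): e=[2,1,12] → X
    (5,4)@(11, 9): e=[0,15,0] → X  [on edge]
    (6,4)@(13, 9): e=[8,-11,18] → .
    (5,5)@(11, 11): e=[6,3,6] → X
    (6,5)@(13, 11): e=[14,-23,24] → .
    (5,6)@(11, 13): e=[12,-9,12] → .
    (4,7)@(9, 15): e=[10,5,0] → X  [on edge]
    (5,7)@(11, 15): e=[18,-21,18] → .
    (2,8)@(5, 17): e=[0,45,-30] → .  [on edge]
    (4,8)@(9, 17): e=[16,-7,6] → .
    (3,10)@(7, 21): e=[20,-5,0] → .  [on edge]
  covered (4 px):
    . . . . . . .
    . . . . . . .
    . . . . . . .
    . . . . . . X
    . . . . . X .
    . . . . . X .
    . . . . . . .
    . . . . X . .
    . . . . . . .
    . . . . . . .
    . . . . . . .
    . . . . . . .
T2:
  2·area = 100  (B↔C swapped to make it positive)
  edge (0, 4)→(6, 2): d=(6,-2) top-left  bias=+0
  edge (6, 2)→(8, 18): d=(2,16) right/bottom  bias=-1
  edge (8, 18)→(0, 4): d=(-8,-14) top-left  bias=+0
    (4,0)@(9, 1): e=[0,-50,150] → .  [on edge]
    (1,1)@(3, 3): e=[0,50,50] → X  [on edge]
    (2,1)@(5, 3): e=[4,18,78] → X
    (3,1)@(7, 3): e=[8,-14,106] → .
    (0,2)@(1, 5): e=[8,86,6] → X
    (3,2)@(7, 5): e=[20,-10,90] → .
    (0,3)@(1, 7): e=[20,90,-10] → .
    (1,3)@(3, 7): e=[24,58,18] → X
    (3,3)@(7, 7): e=[32,-6,74] → .
    (1,4)@(3, 9): e=[36,62,2] → X
    (3,4)@(7, 9): e=[44,-2,58] → .
    (1,5)@(3, 11): e=[48,66,-14] → .
  covered (13 px):
    . . . . . . .
    . X X . . . .
    X X X . . . .
    . X X . . . .
    . X X . . . .
    . . X X . . .
    . . . X . . .
    . . . X . . .
    . . . . . . .
    . . . . . . .
    . . . . . . .
    . . . . . . .
T3:
  2·area = 30
  edge (0, 22)→(10, 10): d=(10,-12) top-left  bias=+0
  edge (10, 10)→(10, 13): d=(0,3) right/bottom  bias=-1
  edge (10, 13)→(0, 22): d=(-10,9) right/bottom  bias=-1
    (4,6)@(9, 13): e=[18,3,9] → X
    (5,6)@(11, 13): e=[42,-3,-9] → .
    (3,7)@(7, 15): e=[14,9,7] → X
    (4,7)@(9, 15): e=[38,3,-11] → .
    (2,8)@(5, 17): e=[10,15,5] → X
    (3,8)@(7, 17): e=[34,9,-13] → .
    (1,9)@(3, 19): e=[6,21,3] → X
    (2,9)@(5, 19): e=[30,15,-15] → .
    (0,10)@(1, 21): e=[2,27,1] → X
    (1,10)@(3, 21): e=[26,21,-17] → .
    (0,11)@(1, 23): e=[22,27,-19] → .
  covered (5 px):
    . . . . . . .
    . . . . . . .
    . . . . . . .
    . . . . . . .
    . . . . . . .
    . . . . . . .
    . . . . X . .
    . . . X . . .
    . . X . . . .
    . X . . . . .
    X . . . . . .
    . . . . . . .

Z-buffer (winner per pixel, '.' = empty):
  . . . . . . .
  . 2 2 . . . .
  2 2 2 . . . .
  . 2 2 . . . 1
  . 2 2 . . 1 .
  . . 2 2 . 1 .
  . . . 2 3 . .
  . . . 3 1 . .
  . . 3 . . . .
  . 3 . . . . .
  3 . . . . . .
  . . . . . . .

Final: 3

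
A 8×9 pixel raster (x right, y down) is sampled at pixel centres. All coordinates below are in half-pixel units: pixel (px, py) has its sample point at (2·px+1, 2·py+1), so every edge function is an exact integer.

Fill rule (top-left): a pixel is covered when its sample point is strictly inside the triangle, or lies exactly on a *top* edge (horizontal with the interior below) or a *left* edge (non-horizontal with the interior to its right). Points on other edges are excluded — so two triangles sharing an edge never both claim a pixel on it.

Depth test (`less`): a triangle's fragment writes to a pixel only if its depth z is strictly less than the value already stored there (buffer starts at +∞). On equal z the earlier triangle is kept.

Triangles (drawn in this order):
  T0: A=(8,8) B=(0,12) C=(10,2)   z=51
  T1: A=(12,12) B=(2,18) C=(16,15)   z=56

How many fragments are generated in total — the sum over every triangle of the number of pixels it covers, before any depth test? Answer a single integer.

T0:
  2·area = 40
  edge (8, 8)→(0, 12): d=(-8,4) right/bottom  bias=-1
  edge (0, 12)→(10, 2): d=(10,-10) top-left  bias=+0
  edge (10, 2)→(8, 8): d=(-2,6) right/bottom  bias=-1
    (5,0)@(11, 1): e=[44,0,-4] → .  [on edge]
    (4,1)@(9, 3): e=[36,0,4] → X  [on edge]
    (5,1)@(11, 3): e=[28,20,-8] → .
    (3,2)@(7, 5): e=[28,0,12] → X  [on edge]
    (4,2)@(9, 5): e=[20,20,0] → .  [on edge]
    (2,3)@(5, 7): e=[20,0,20] → X  [on edge]
    (4,3)@(9, 7): e=[4,40,-4] → .
    (1,4)@(3, 9): e=[12,0,28] → X  [on edge]
    (3,4)@(7, 9): e=[-4,40,4] → .
    (0,5)@(1, 11): e=[4,0,36] → X  [on edge]
    (1,5)@(3, 11): e=[-4,20,24] → .
    (2,5)@(5, 11): e=[-12,40,12] → .
    (3,5)@(7, 11): e=[-20,60,0] → .  [on edge]
    (2,8)@(5, 17): e=[-60,100,0] → .  [on edge]
  covered (7 px):
    . . . . . . . .
    . . . . X . . .
    . . . X . . . .
    . . X X . . . .
    . X X . . . . .
    X . . . . . . .
    . . . . . . . .
    . . . . . . . .
    . . . . . . . .
T1:
  2·area = 54  (B↔C swapped to make it positive)
  edge (12, 12)→(16, 15): d=(4,3) right/bottom  bias=-1
  edge (16, 15)→(2, 18): d=(-14,3) right/bottom  bias=-1
  edge (2, 18)→(12, 12): d=(10,-6) top-left  bias=+0
    (5,6)@(11, 13): e=[7,43,4] → X
    (6,6)@(13, 13): e=[1,37,16] → X
    (7,6)@(15, 13): e=[-5,31,28] → .
    (3,7)@(7, 15): e=[27,27,0] → X  [on edge]
    (4,7)@(9, 15): e=[21,21,12] → X
    (7,7)@(15, 15): e=[3,3,48] → X
    (2,8)@(5, 17): e=[41,5,8] → X
    (3,8)@(7, 17): e=[35,-1,20] → .
    (4,8)@(9, 17): e=[29,-7,32] → .
    (5,8)@(11, 17): e=[23,-13,44] → .
    (6,8)@(13, 17): e=[17,-19,56] → .
    (7,8)@(15, 17): e=[11,-25,68] → .
  covered (8 px):
    . . . . . . . .
    . . . . . . . .
    . . . . . . . .
    . . . . . . . .
    . . . . . . . .
    . . . . . . . .
    . . . . . X X .
    . . . X X X X X
    . . X . . . . .

Result: 15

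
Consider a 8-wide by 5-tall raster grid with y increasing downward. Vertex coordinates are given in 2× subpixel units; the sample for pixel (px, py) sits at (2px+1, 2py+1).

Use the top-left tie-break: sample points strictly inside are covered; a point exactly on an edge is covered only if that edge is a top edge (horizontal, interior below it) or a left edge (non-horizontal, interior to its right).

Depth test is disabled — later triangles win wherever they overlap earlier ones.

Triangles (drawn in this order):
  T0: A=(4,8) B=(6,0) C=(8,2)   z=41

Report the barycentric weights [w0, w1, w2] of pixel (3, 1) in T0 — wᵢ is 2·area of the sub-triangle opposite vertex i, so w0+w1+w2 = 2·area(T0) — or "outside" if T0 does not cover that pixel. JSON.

T0:
  2·area = 20
  edge (4, 8)→(6, 0): d=(2,-8) top-left  bias=+0
  edge (6, 0)→(8, 2): d=(2,2) right/bottom  bias=-1
  edge (8, 2)→(4, 8): d=(-4,6) right/bottom  bias=-1
    (3,0)@(7, 1): e=[10,0,10] → ·  [on edge]
    (3,1)@(7, 3): e=[14,4,2] → #
    (4,1)@(9, 3): e=[30,0,-10] → ·  [on edge]
    (2,2)@(5, 5): e=[2,12,6] → #
    (3,2)@(7, 5): e=[18,8,-6] → ·
    (5,2)@(11, 5): e=[50,0,-30] → ·  [on edge]
    (2,3)@(5, 7): e=[6,16,-2] → ·
    (6,3)@(13, 7): e=[70,0,-50] → ·  [on edge]
    (7,4)@(15, 9): e=[90,0,-70] → ·  [on edge]
  covered (2 px):
    · · · · · · · ·
    · · · # · · · ·
    · · # · · · · ·
    · · · · · · · ·
    · · · · · · · ·

Final: [4,2,14]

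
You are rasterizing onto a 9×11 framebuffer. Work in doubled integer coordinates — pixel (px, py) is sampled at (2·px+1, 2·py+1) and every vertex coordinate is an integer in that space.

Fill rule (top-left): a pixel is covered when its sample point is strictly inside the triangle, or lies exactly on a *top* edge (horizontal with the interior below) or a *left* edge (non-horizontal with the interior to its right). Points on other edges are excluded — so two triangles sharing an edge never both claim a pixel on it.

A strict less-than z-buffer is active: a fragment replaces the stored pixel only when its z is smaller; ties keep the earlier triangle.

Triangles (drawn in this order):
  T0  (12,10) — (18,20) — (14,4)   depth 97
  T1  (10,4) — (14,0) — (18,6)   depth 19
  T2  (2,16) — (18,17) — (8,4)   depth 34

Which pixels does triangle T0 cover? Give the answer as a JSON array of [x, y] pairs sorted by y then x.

T0:
  2·area = 56  (B↔C swapped to make it positive)
  edge (12, 10)→(14, 4): d=(2,-6) top-left  bias=+0
  edge (14, 4)→(18, 20): d=(4,16) right/bottom  bias=-1
  edge (18, 20)→(12, 10): d=(-6,-10) top-left  bias=+0
    (7,0)@(15, 1): e=[0,-28,84] → ·  [on edge]
    (4,2)@(9, 5): e=[-28,84,0] → ·  [on edge]
    (6,3)@(13, 7): e=[0,28,28] → █  [on edge]
    (7,3)@(15, 7): e=[12,-4,48] → ·
    (6,4)@(13, 9): e=[4,36,16] → █
    (7,4)@(15, 9): e=[16,4,36] → █
    (8,4)@(17, 9): e=[28,-28,56] → ·
    (6,5)@(13, 11): e=[8,44,4] → █
    (8,5)@(17, 11): e=[32,-20,44] → ·
    (5,6)@(11, 13): e=[0,84,-28] → ·  [on edge]
    (6,6)@(13, 13): e=[12,52,-8] → ·
    (7,6)@(15, 13): e=[24,20,12] → █
    (7,7)@(15, 15): e=[28,28,0] → █  [on edge]
    (4,9)@(9, 19): e=[0,140,-84] → ·  [on edge]
  covered (8 px):
    · · · · · · · · ·
    · · · · · · · · ·
    · · · · · · · · ·
    · · · · · · █ · ·
    · · · · · · █ █ ·
    · · · · · · █ █ ·
    · · · · · · · █ ·
    · · · · · · · █ ·
    · · · · · · · · █
    · · · · · · · · ·
    · · · · · · · · ·
T1:
  2·area = 40
  edge (10, 4)→(14, 0): d=(4,-4) top-left  bias=+0
  edge (14, 0)→(18, 6): d=(4,6) right/bottom  bias=-1
  edge (18, 6)→(10, 4): d=(-8,-2) top-left  bias=+0
    (6,0)@(13, 1): e=[0,10,30] → █  [on edge]
    (7,0)@(15, 1): e=[8,-2,34] → ·
    (5,1)@(11, 3): e=[0,30,10] → █  [on edge]
    (7,1)@(15, 3): e=[16,6,18] → █
    (8,1)@(17, 3): e=[24,-6,22] → ·
    (4,2)@(9, 5): e=[0,50,-10] → ·  [on edge]
    (5,2)@(11, 5): e=[8,38,-6] → ·
    (6,2)@(13, 5): e=[16,26,-2] → ·
    (7,2)@(15, 5): e=[24,14,2] → █
    (8,2)@(17, 5): e=[32,2,6] → █
    (3,3)@(7, 7): e=[0,70,-30] → ·  [on edge]
    (7,3)@(15, 7): e=[32,22,-14] → ·
    (2,4)@(5, 9): e=[0,90,-50] → ·  [on edge]
    (1,5)@(3, 11): e=[0,110,-70] → ·  [on edge]
    (0,6)@(1, 13): e=[0,130,-90] → ·  [on edge]
  covered (6 px):
    · · · · · · █ · ·
    · · · · · █ █ █ ·
    · · · · · · · █ █
    · · · · · · · · ·
    · · · · · · · · ·
    · · · · · · · · ·
    · · · · · · · · ·
    · · · · · · · · ·
    · · · · · · · · ·
    · · · · · · · · ·
    · · · · · · · · ·
T2:
  2·area = 198  (B↔C swapped to make it positive)
  edge (2, 16)→(8, 4): d=(6,-12) top-left  bias=+0
  edge (8, 4)→(18, 17): d=(10,13) right/bottom  bias=-1
  edge (18, 17)→(2, 16): d=(-16,-1) top-left  bias=+0
    (3,3)@(7, 7): e=[6,43,149] → █
    (4,3)@(9, 7): e=[30,17,151] → █
    (5,3)@(11, 7): e=[54,-9,153] → ·
    (3,4)@(7, 9): e=[18,63,117] → █
    (5,4)@(11, 9): e=[66,11,121] → █
    (6,4)@(13, 9): e=[90,-15,123] → ·
    (2,5)@(5, 11): e=[6,109,83] → █
    (6,5)@(13, 11): e=[102,5,91] → █
    (7,5)@(15, 11): e=[126,-21,93] → ·
    (2,6)@(5, 13): e=[18,129,51] → █
    (7,6)@(15, 13): e=[138,-1,61] → ·
    (1,7)@(3, 15): e=[6,175,17] → █
  covered (22 px):
    · · · · · · · · ·
    · · · · · · · · ·
    · · · · · · · · ·
    · · · █ █ · · · ·
    · · · █ █ █ · · ·
    · · █ █ █ █ █ · ·
    · · █ █ █ █ █ · ·
    · █ █ █ █ █ █ █ ·
    · · · · · · · · ·
    · · · · · · · · ·
    · · · · · · · · ·

Answer: [[6,3],[6,4],[7,4],[6,5],[7,5],[7,6],[7,7],[8,8]]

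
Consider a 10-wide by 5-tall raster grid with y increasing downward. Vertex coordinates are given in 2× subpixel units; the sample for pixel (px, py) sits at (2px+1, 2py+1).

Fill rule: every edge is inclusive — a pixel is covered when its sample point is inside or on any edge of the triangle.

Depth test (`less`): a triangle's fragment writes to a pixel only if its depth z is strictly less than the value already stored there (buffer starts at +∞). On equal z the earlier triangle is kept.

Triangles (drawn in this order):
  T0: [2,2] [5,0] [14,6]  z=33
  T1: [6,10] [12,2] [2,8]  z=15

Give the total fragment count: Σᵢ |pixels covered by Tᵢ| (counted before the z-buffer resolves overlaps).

T0:
  2·area = 36
  edge (2, 2)→(5, 0): d=(3,-2) inclusive
  edge (5, 0)→(14, 6): d=(9,6) inclusive
  edge (14, 6)→(2, 2): d=(-12,-4) inclusive
    (2,0)@(5, 1): e=[3,9,24] → X
    (3,0)@(7, 1): e=[7,-3,32] → .
    (2,1)@(5, 3): e=[9,27,0] → X  [on edge]
    (3,1)@(7, 3): e=[13,15,8] → X
    (4,1)@(9, 3): e=[17,3,16] → X
    (5,1)@(11, 3): e=[21,-9,24] → .
    (2,2)@(5, 5): e=[15,45,-24] → .
    (3,2)@(7, 5): e=[19,33,-16] → .
    (4,2)@(9, 5): e=[23,21,-8] → .
    (5,2)@(11, 5): e=[27,9,0] → X  [on edge]
    (6,2)@(13, 5): e=[31,-3,8] → .
    (5,3)@(11, 7): e=[33,27,-24] → .
    (8,3)@(17, 7): e=[45,-9,0] → .  [on edge]
  covered (5 px):
    . . X . . . . . . .
    . . X X X . . . . .
    . . . . . X . . . .
    . . . . . . . . . .
    . . . . . . . . . .
T1:
  2·area = 44  (B↔C swapped to make it positive)
  edge (6, 10)→(2, 8): d=(-4,-2) inclusive
  edge (2, 8)→(12, 2): d=(10,-6) inclusive
  edge (12, 2)→(6, 10): d=(-6,8) inclusive
    (5,1)@(11, 3): e=[38,4,2] → X
    (6,1)@(13, 3): e=[42,16,-14] → .
    (3,2)@(7, 5): e=[22,0,22] → X  [on edge]
    (4,2)@(9, 5): e=[26,12,6] → X
    (5,2)@(11, 5): e=[30,24,-10] → .
    (2,3)@(5, 7): e=[10,8,26] → X
    (4,3)@(9, 7): e=[18,32,-6] → .
    (2,4)@(5, 9): e=[2,28,14] → X
    (3,4)@(7, 9): e=[6,40,-2] → .
  covered (6 px):
    . . . . . . . . . .
    . . . . . X . . . .
    . . . X X . . . . .
    . . X X . . . . . .
    . . X . . . . . . .

Final: 11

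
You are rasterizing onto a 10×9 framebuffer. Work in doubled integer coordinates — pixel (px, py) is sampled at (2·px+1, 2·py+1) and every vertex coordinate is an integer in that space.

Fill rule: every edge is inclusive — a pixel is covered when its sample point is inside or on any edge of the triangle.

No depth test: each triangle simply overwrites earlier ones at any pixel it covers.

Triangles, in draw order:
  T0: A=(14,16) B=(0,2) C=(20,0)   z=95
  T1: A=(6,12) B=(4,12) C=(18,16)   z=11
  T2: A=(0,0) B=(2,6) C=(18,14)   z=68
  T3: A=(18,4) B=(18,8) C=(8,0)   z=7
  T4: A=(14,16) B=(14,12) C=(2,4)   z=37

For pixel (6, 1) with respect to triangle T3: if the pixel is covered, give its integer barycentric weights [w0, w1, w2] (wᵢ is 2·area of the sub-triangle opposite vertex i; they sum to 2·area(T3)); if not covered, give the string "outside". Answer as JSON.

T0:
  2·area = 308
  edge (14, 16)→(0, 2): d=(-14,-14) inclusive
  edge (0, 2)→(20, 0): d=(20,-2) inclusive
  edge (20, 0)→(14, 16): d=(-6,16) inclusive
    (5,0)@(11, 1): e=[168,2,138] → █
    (6,0)@(13, 1): e=[196,6,106] → █
    (7,0)@(15, 1): e=[224,10,74] → █
    (8,0)@(17, 1): e=[252,14,42] → █
    (9,0)@(19, 1): e=[280,18,10] → █
    (0,1)@(1, 3): e=[0,22,286] → █  [on edge]
    (1,1)@(3, 3): e=[28,26,254] → █
    (2,1)@(5, 3): e=[56,30,222] → █
    (3,1)@(7, 3): e=[84,34,190] → █
    (4,1)@(9, 3): e=[112,38,158] → █
    (9,1)@(19, 3): e=[252,58,-2] → ·
    (0,2)@(1, 5): e=[-28,62,274] → ·
    (1,2)@(3, 5): e=[0,66,242] → █  [on edge]
    (2,3)@(5, 7): e=[0,110,198] → █  [on edge]
    (3,4)@(7, 9): e=[0,154,154] → █  [on edge]
    (4,5)@(9, 11): e=[0,198,110] → █  [on edge]
    (5,6)@(11, 13): e=[0,242,66] → █  [on edge]
    (6,7)@(13, 15): e=[0,286,22] → █  [on edge]
    (7,8)@(15, 17): e=[0,330,-22] → ·  [on edge]
  covered (42 px):
    · · · · · █ █ █ █ █
    █ █ █ █ █ █ █ █ █ ·
    · █ █ █ █ █ █ █ █ ·
    · · █ █ █ █ █ █ █ ·
    · · · █ █ █ █ █ · ·
    · · · · █ █ █ █ · ·
    · · · · · █ █ █ · ·
    · · · · · · █ · · ·
    · · · · · · · · · ·
T1:
  2·area = 8  (B↔C swapped to make it positive)
  edge (6, 12)→(18, 16): d=(12,4) inclusive
  edge (18, 16)→(4, 12): d=(-14,-4) inclusive
  edge (4, 12)→(6, 12): d=(2,0) inclusive
    (1,5)@(3, 11): e=[0,10,-2] → ·  [on edge]
    (4,6)@(9, 13): e=[0,6,2] → █  [on edge]
    (5,6)@(11, 13): e=[-8,14,2] → ·
    (4,7)@(9, 15): e=[24,-22,6] → ·
    (7,7)@(15, 15): e=[0,2,6] → █  [on edge]
    (8,7)@(17, 15): e=[-8,10,6] → ·
    (7,8)@(15, 17): e=[24,-26,10] → ·
  covered (2 px):
    · · · · · · · · · ·
    · · · · · · · · · ·
    · · · · · · · · · ·
    · · · · · · · · · ·
    · · · · · · · · · ·
    · · · · · · · · · ·
    · · · · █ · · · · ·
    · · · · · · · █ · ·
    · · · · · · · · · ·
T2:
  2·area = 80  (B↔C swapped to make it positive)
  edge (0, 0)→(18, 14): d=(18,14) inclusive
  edge (18, 14)→(2, 6): d=(-16,-8) inclusive
  edge (2, 6)→(0, 0): d=(-2,-6) inclusive
    (0,0)@(1, 1): e=[4,72,4] → █
    (1,0)@(3, 1): e=[-24,88,16] → ·
    (0,1)@(1, 3): e=[40,40,0] → █  [on edge]
    (1,1)@(3, 3): e=[12,56,12] → █
    (2,1)@(5, 3): e=[-16,72,24] → ·
    (0,2)@(1, 5): e=[76,8,-4] → ·
    (1,2)@(3, 5): e=[48,24,8] → █
    (2,2)@(5, 5): e=[20,40,20] → █
    (3,2)@(7, 5): e=[-8,56,32] → ·
    (1,3)@(3, 7): e=[84,-8,4] → ·
    (2,3)@(5, 7): e=[56,8,16] → █
    (3,3)@(7, 7): e=[28,24,28] → █
    (4,3)@(9, 7): e=[0,40,40] → █  [on edge]
    (1,4)@(3, 9): e=[120,-40,0] → ·  [on edge]
    (2,7)@(5, 15): e=[200,-120,0] → ·  [on edge]
  covered (11 px):
    █ · · · · · · · · ·
    █ █ · · · · · · · ·
    · █ █ · · · · · · ·
    · · █ █ █ · · · · ·
    · · · · █ █ · · · ·
    · · · · · · █ · · ·
    · · · · · · · · · ·
    · · · · · · · · · ·
    · · · · · · · · · ·
T3:
  2·area = 40
  edge (18, 4)→(18, 8): d=(0,4) inclusive
  edge (18, 8)→(8, 0): d=(-10,-8) inclusive
  edge (8, 0)→(18, 4): d=(10,4) inclusive
    (6,1)@(13, 3): e=[20,10,10] → █
    (7,1)@(15, 3): e=[12,26,2] → █
    (8,1)@(17, 3): e=[4,42,-6] → ·
    (6,2)@(13, 5): e=[20,-10,30] → ·
    (7,2)@(15, 5): e=[12,6,22] → █
    (8,2)@(17, 5): e=[4,22,14] → █
    (9,2)@(19, 5): e=[-4,38,6] → ·
    (7,3)@(15, 7): e=[12,-14,42] → ·
    (8,3)@(17, 7): e=[4,2,34] → █
    (9,3)@(19, 7): e=[-4,18,26] → ·
    (8,4)@(17, 9): e=[4,-18,54] → ·
  covered (5 px):
    · · · · · · · · · ·
    · · · · · · █ █ · ·
    · · · · · · · █ █ ·
    · · · · · · · · █ ·
    · · · · · · · · · ·
    · · · · · · · · · ·
    · · · · · · · · · ·
    · · · · · · · · · ·
    · · · · · · · · · ·
T4:
  2·area = 48  (B↔C swapped to make it positive)
  edge (14, 16)→(2, 4): d=(-12,-12) inclusive
  edge (2, 4)→(14, 12): d=(12,8) inclusive
  edge (14, 12)→(14, 16): d=(0,4) inclusive
    (0,1)@(1, 3): e=[0,-4,52] → ·  [on edge]
    (1,2)@(3, 5): e=[0,4,44] → █  [on edge]
    (2,2)@(5, 5): e=[24,-12,36] → ·
    (1,3)@(3, 7): e=[-24,28,44] → ·
    (2,3)@(5, 7): e=[0,12,36] → █  [on edge]
    (3,3)@(7, 7): e=[24,-4,28] → ·
    (2,4)@(5, 9): e=[-24,36,36] → ·
    (3,4)@(7, 9): e=[0,20,28] → █  [on edge]
    (4,4)@(9, 9): e=[24,4,20] → █
    (5,4)@(11, 9): e=[48,-12,12] → ·
    (3,5)@(7, 11): e=[-24,44,28] → ·
    (4,5)@(9, 11): e=[0,28,20] → █  [on edge]
    (5,6)@(11, 13): e=[0,36,12] → █  [on edge]
    (6,7)@(13, 15): e=[0,44,4] → █  [on edge]
    (7,8)@(15, 17): e=[0,52,-4] → ·  [on edge]
  covered (9 px):
    · · · · · · · · · ·
    · · · · · · · · · ·
    · █ · · · · · · · ·
    · · █ · · · · · · ·
    · · · █ █ · · · · ·
    · · · · █ █ · · · ·
    · · · · · █ █ · · ·
    · · · · · · █ · · ·
    · · · · · · · · · ·

Answer: [10,10,20]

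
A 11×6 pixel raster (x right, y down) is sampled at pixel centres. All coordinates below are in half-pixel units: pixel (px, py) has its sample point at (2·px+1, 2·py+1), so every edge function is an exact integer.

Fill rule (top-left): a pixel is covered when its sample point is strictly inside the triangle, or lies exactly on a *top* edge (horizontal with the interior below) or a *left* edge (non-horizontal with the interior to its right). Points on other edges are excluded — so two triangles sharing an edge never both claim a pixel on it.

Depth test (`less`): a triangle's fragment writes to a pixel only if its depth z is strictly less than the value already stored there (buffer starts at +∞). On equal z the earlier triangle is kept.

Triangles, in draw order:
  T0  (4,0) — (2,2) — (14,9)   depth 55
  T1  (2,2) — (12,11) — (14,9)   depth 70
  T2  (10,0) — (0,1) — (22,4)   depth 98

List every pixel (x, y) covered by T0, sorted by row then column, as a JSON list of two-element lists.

T0:
  2·area = 38  (B↔C swapped to make it positive)
  edge (4, 0)→(14, 9): d=(10,9) right/bottom  bias=-1
  edge (14, 9)→(2, 2): d=(-12,-7) top-left  bias=+0
  edge (2, 2)→(4, 0): d=(2,-2) top-left  bias=+0
    (1,0)@(3, 1): e=[19,19,0] → X  [on edge]
    (2,0)@(5, 1): e=[1,33,4] → X
    (3,0)@(7, 1): e=[-17,47,8] → .
    (0,1)@(1, 3): e=[57,-19,0] → .  [on edge]
    (1,1)@(3, 3): e=[39,-5,4] → .
    (2,1)@(5, 3): e=[21,9,8] → X
    (3,1)@(7, 3): e=[3,23,12] → X
    (4,1)@(9, 3): e=[-15,37,16] → .
    (2,2)@(5, 5): e=[41,-15,12] → .
    (3,2)@(7, 5): e=[23,-1,16] → .
    (4,2)@(9, 5): e=[5,13,20] → X
    (5,2)@(11, 5): e=[-13,27,24] → .
  covered (6 px):
    . X X . . . . . . . .
    . . X X . . . . . . .
    . . . . X . . . . . .
    . . . . . X . . . . .
    . . . . . . . . . . .
    . . . . . . . . . . .
T1:
  2·area = 38  (B↔C swapped to make it positive)
  edge (2, 2)→(14, 9): d=(12,7) right/bottom  bias=-1
  edge (14, 9)→(12, 11): d=(-2,2) right/bottom  bias=-1
  edge (12, 11)→(2, 2): d=(-10,-9) top-left  bias=+0
    (3,2)@(7, 5): e=[1,22,15] → X
    (4,2)@(9, 5): e=[-13,18,33] → .
    (3,3)@(7, 7): e=[25,18,-5] → .
    (4,3)@(9, 7): e=[11,14,13] → X
    (5,3)@(11, 7): e=[-3,10,31] → .
    (4,4)@(9, 9): e=[35,10,-7] → .
    (5,4)@(11, 9): e=[21,6,11] → X
    (6,4)@(13, 9): e=[7,2,29] → X
    (7,4)@(15, 9): e=[-7,-2,47] → .
    (5,5)@(11, 11): e=[45,2,-9] → .
    (6,5)@(13, 11): e=[31,-2,9] → .
  covered (4 px):
    . . . . . . . . . . .
    . . . . . . . . . . .
    . . . X . . . . . . .
    . . . . X . . . . . .
    . . . . . X X . . . .
    . . . . . . . . . . .
T2:
  2·area = 52  (B↔C swapped to make it positive)
  edge (10, 0)→(22, 4): d=(12,4) right/bottom  bias=-1
  edge (22, 4)→(0, 1): d=(-22,-3) top-left  bias=+0
  edge (0, 1)→(10, 0): d=(10,-1) top-left  bias=+0
    (0,0)@(1, 1): e=[48,3,1] → X
    (1,0)@(3, 1): e=[40,9,3] → X
    (2,0)@(5, 1): e=[32,15,5] → X
    (3,0)@(7, 1): e=[24,21,7] → X
    (4,0)@(9, 1): e=[16,27,9] → X
    (5,0)@(11, 1): e=[8,33,11] → X
    (6,0)@(13, 1): e=[0,39,13] → .  [on edge]
    (0,1)@(1, 3): e=[72,-41,21] → .
    (1,1)@(3, 3): e=[64,-35,23] → .
    (2,1)@(5, 3): e=[56,-29,25] → .
    (3,1)@(7, 3): e=[48,-23,27] → .
    (4,1)@(9, 3): e=[40,-17,29] → .
    (9,1)@(19, 3): e=[0,13,39] → .  [on edge]
  covered (8 px):
    X X X X X X . . . . .
    . . . . . . . X X . .
    . . . . . . . . . . .
    . . . . . . . . . . .
    . . . . . . . . . . .
    . . . . . . . . . . .

Final: [[1,0],[2,0],[2,1],[3,1],[4,2],[5,3]]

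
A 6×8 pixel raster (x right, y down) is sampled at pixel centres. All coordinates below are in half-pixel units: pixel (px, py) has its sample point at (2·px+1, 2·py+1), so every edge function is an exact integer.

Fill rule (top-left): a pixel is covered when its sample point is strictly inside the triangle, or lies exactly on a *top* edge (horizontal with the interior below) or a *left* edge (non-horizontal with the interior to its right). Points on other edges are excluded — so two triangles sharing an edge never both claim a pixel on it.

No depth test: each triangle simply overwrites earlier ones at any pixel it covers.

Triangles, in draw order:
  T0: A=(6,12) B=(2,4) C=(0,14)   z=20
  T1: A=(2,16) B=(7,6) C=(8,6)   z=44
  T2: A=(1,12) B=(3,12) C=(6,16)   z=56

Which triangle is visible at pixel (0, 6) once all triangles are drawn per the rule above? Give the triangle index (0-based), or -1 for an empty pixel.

T0:
  2·area = 56  (B↔C swapped to make it positive)
  edge (6, 12)→(0, 14): d=(-6,2) right/bottom  bias=-1
  edge (0, 14)→(2, 4): d=(2,-10) top-left  bias=+0
  edge (2, 4)→(6, 12): d=(4,8) right/bottom  bias=-1
    (1,3)@(3, 7): e=[36,16,4] → #
    (2,3)@(5, 7): e=[32,36,-12] → ·
    (0,4)@(1, 9): e=[28,0,28] → #  [on edge]
    (2,4)@(5, 9): e=[20,40,-4] → ·
    (0,5)@(1, 11): e=[16,4,36] → #
    (2,5)@(5, 11): e=[8,44,4] → #
    (3,5)@(7, 11): e=[4,64,-12] → ·
    (4,5)@(9, 11): e=[0,84,-28] → ·  [on edge]
    (0,6)@(1, 13): e=[4,8,44] → #
    (1,6)@(3, 13): e=[0,28,28] → ·  [on edge]
    (2,6)@(5, 13): e=[-4,48,12] → ·
    (0,7)@(1, 15): e=[-8,12,52] → ·
  covered (7 px):
    · · · · · ·
    · · · · · ·
    · · · · · ·
    · # · · · ·
    # # · · · ·
    # # # · · ·
    # · · · · ·
    · · · · · ·
T1:
  2·area = 10
  edge (2, 16)→(7, 6): d=(5,-10) top-left  bias=+0
  edge (7, 6)→(8, 6): d=(1,0) top-left  bias=+0
  edge (8, 6)→(2, 16): d=(-6,10) right/bottom  bias=-1
    (5,0)@(11, 1): e=[15,-5,0] → ·  [on edge]
    (3,3)@(7, 7): e=[5,1,4] → #
    (4,3)@(9, 7): e=[25,1,-16] → ·
    (3,4)@(7, 9): e=[15,3,-8] → ·
    (2,5)@(5, 11): e=[5,5,0] → ·  [on edge]
  covered (1 px):
    · · · · · ·
    · · · · · ·
    · · · · · ·
    · · · # · ·
    · · · · · ·
    · · · · · ·
    · · · · · ·
    · · · · · ·
T2:
  2·area = 8
  edge (1, 12)→(3, 12): d=(2,0) top-left  bias=+0
  edge (3, 12)→(6, 16): d=(3,4) right/bottom  bias=-1
  edge (6, 16)→(1, 12): d=(-5,-4) top-left  bias=+0
    (1,6)@(3, 13): e=[2,3,3] → #
    (2,6)@(5, 13): e=[2,-5,11] → ·
    (1,7)@(3, 15): e=[6,9,-7] → ·
    (2,7)@(5, 15): e=[6,1,1] → #
    (3,7)@(7, 15): e=[6,-7,9] → ·
  covered (2 px):
    · · · · · ·
    · · · · · ·
    · · · · · ·
    · · · · · ·
    · · · · · ·
    · · · · · ·
    · # · · · ·
    · · # · · ·

Z-buffer (winner per pixel, '.' = empty):
  . . . . . .
  . . . . . .
  . . . . . .
  . 0 . 1 . .
  0 0 . . . .
  0 0 0 . . .
  0 2 . . . .
  . . 2 . . .

Final: 0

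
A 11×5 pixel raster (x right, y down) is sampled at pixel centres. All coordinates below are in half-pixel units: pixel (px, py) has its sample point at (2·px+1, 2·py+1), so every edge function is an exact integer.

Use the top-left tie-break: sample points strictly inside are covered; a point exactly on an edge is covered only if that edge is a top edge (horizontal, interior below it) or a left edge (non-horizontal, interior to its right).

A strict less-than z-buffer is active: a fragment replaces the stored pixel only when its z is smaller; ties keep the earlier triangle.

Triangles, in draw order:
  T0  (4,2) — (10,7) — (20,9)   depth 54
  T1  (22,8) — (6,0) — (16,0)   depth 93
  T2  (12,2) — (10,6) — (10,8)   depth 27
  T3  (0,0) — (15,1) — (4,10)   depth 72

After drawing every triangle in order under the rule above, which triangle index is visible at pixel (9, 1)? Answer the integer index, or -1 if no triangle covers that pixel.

T0:
  2·area = 38  (B↔C swapped to make it positive)
  edge (4, 2)→(20, 9): d=(16,7) right/bottom  bias=-1
  edge (20, 9)→(10, 7): d=(-10,-2) top-left  bias=+0
  edge (10, 7)→(4, 2): d=(-6,-5) top-left  bias=+0
    (4,2)@(9, 5): e=[13,18,7] → #
    (5,2)@(11, 5): e=[-1,22,17] → ·
    (4,3)@(9, 7): e=[45,-2,-5] → ·
    (5,3)@(11, 7): e=[31,2,5] → #
    (6,3)@(13, 7): e=[17,6,15] → #
    (7,3)@(15, 7): e=[3,10,25] → #
    (8,3)@(17, 7): e=[-11,14,35] → ·
    (5,4)@(11, 9): e=[63,-18,-7] → ·
    (6,4)@(13, 9): e=[49,-14,3] → ·
    (7,4)@(15, 9): e=[35,-10,13] → ·
  covered (4 px):
    · · · · · · · · · · ·
    · · · · · · · · · · ·
    · · · · # · · · · · ·
    · · · · · # # # · · ·
    · · · · · · · · · · ·
T1:
  2·area = 80
  edge (22, 8)→(6, 0): d=(-16,-8) top-left  bias=+0
  edge (6, 0)→(16, 0): d=(10,0) top-left  bias=+0
  edge (16, 0)→(22, 8): d=(6,8) right/bottom  bias=-1
    (4,0)@(9, 1): e=[8,10,62] → #
    (5,0)@(11, 1): e=[24,10,46] → #
    (6,0)@(13, 1): e=[40,10,30] → #
    (7,0)@(15, 1): e=[56,10,14] → #
    (8,0)@(17, 1): e=[72,10,-2] → ·
    (4,1)@(9, 3): e=[-24,30,74] → ·
    (5,1)@(11, 3): e=[-8,30,58] → ·
    (6,1)@(13, 3): e=[8,30,42] → #
    (8,1)@(17, 3): e=[40,30,10] → #
    (9,1)@(19, 3): e=[56,30,-6] → ·
    (6,2)@(13, 5): e=[-24,50,54] → ·
    (7,2)@(15, 5): e=[-8,50,38] → ·
  covered (10 px):
    · · · · # # # # · · ·
    · · · · · · # # # · ·
    · · · · · · · · # # ·
    · · · · · · · · · · #
    · · · · · · · · · · ·
T2:
  2·area = 4  (B↔C swapped to make it positive)
  edge (12, 2)→(10, 8): d=(-2,6) right/bottom  bias=-1
  edge (10, 8)→(10, 6): d=(0,-2) top-left  bias=+0
  edge (10, 6)→(12, 2): d=(2,-4) top-left  bias=+0
    (5,2)@(11, 5): e=[0,2,2] → ·  [on edge]
  covered (0 px):
    · · · · · · · · · · ·
    · · · · · · · · · · ·
    · · · · · · · · · · ·
    · · · · · · · · · · ·
    · · · · · · · · · · ·
T3:
  2·area = 146
  edge (0, 0)→(15, 1): d=(15,1) right/bottom  bias=-1
  edge (15, 1)→(4, 10): d=(-11,9) right/bottom  bias=-1
  edge (4, 10)→(0, 0): d=(-4,-10) top-left  bias=+0
    (0,0)@(1, 1): e=[14,126,6] → #
    (1,0)@(3, 1): e=[12,108,26] → #
    (2,0)@(5, 1): e=[10,90,46] → #
    (3,0)@(7, 1): e=[8,72,66] → #
    (4,0)@(9, 1): e=[6,54,86] → #
    (5,0)@(11, 1): e=[4,36,106] → #
    (6,0)@(13, 1): e=[2,18,126] → #
    (7,0)@(15, 1): e=[0,0,146] → ·  [on edge]
    (0,1)@(1, 3): e=[44,104,-2] → ·
    (1,1)@(3, 3): e=[42,86,18] → #
    (6,1)@(13, 3): e=[32,-4,118] → ·
    (1,2)@(3, 5): e=[72,64,10] → #
  covered (20 px):
    # # # # # # # · · · ·
    · # # # # # · · · · ·
    · # # # # · · · · · ·
    · # # # · · · · · · ·
    · · # · · · · · · · ·

Z-buffer (winner per pixel, '.' = empty):
  3 3 3 3 3 3 3 1 . . .
  . 3 3 3 3 3 1 1 1 . .
  . 3 3 3 0 . . . 1 1 .
  . 3 3 3 . 0 0 0 . . 1
  . . 3 . . . . . . . .

Result: -1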